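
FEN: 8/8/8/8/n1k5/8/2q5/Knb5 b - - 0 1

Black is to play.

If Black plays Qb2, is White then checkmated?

After Qb2: white king on a1; in check: yes, from the black queen on b2.
King squares — b1: attacked by Qb2; a2: attacked by Qb2; b2: attacked by Bc1.
White has no legal moves → checkmate.

yes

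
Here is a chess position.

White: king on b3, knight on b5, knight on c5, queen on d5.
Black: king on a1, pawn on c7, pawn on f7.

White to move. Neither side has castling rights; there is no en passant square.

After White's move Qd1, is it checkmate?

After Qd1: black king on a1; in check: yes, from the white queen on d1.
King squares — b1: attacked by Qd1; a2: attacked by Kb3; b2: attacked by Kb3.
Black has no legal moves → checkmate.

yes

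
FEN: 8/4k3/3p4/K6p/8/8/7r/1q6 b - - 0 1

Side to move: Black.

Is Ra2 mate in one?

yes

After Ra2: white king on a5; in check: yes, from the black rook on a2.
King squares — a4: attacked by Ra2; b4: attacked by Qb1; b5: attacked by Qb1; a6: attacked by Ra2; b6: attacked by Qb1.
White has no legal moves → checkmate.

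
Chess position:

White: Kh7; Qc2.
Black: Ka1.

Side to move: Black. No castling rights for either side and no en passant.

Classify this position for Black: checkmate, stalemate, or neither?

stalemate

Black to move; black king on a1.
In check: no.
King squares — b1: attacked by Qc2; a2: attacked by Qc2; b2: attacked by Qc2.
Legal moves for Black: none.
Not in check and no legal moves → stalemate.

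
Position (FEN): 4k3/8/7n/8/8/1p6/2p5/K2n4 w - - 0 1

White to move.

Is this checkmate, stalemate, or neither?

stalemate

White to move; white king on a1.
In check: no.
King squares — b1: attacked by Pc2; a2: attacked by Pb3; b2: attacked by Nd1.
Legal moves for White: none.
Not in check and no legal moves → stalemate.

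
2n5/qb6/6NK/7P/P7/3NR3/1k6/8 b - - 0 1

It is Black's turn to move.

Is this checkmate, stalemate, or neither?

neither

Black to move; black king on b2.
In check: yes, from the white knight on d3.
King squares — a1: available; b1: available; c1: attacked by Nd3; a2: available; c2: available; a3: available; b3: available; c3: available.
Legal moves for Black: Kc3, Kb3, Ka3, Kc2, Ka2, Kb1, Ka1.
Black is in check but has 7 legal moves → neither.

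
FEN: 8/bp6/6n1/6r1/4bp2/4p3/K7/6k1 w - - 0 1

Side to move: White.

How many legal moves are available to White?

4

White to move; king on a2.
In check: no.
Legal moves: Kb3, Ka3, Kb2, Ka1.
Count: 4.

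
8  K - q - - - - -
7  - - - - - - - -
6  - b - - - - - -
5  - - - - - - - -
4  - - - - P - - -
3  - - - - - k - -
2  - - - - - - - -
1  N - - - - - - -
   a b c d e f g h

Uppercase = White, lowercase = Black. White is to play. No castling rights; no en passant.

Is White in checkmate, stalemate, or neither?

checkmate

White to move; white king on a8.
In check: yes, from the black queen on c8.
King squares — a7: attacked by Bb6; b7: attacked by Qc8; b8: attacked by Qc8.
Legal moves for White: none.
In check with no legal moves → checkmate.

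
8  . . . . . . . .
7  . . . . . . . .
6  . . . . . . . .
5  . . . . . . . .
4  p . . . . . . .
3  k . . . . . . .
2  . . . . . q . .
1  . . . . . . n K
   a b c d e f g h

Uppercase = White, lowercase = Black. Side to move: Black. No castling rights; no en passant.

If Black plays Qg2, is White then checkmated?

no

After Qg2: white king on h1; in check: yes, from the black queen on g2.
White has 1 legal reply: Kxg2.
In check but a legal move exists → not checkmate.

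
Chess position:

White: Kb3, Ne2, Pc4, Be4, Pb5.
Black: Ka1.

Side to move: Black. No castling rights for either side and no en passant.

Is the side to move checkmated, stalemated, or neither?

Black to move; black king on a1.
In check: no.
King squares — b1: attacked by Be4; a2: attacked by Kb3; b2: attacked by Kb3.
Legal moves for Black: none.
Not in check and no legal moves → stalemate.

stalemate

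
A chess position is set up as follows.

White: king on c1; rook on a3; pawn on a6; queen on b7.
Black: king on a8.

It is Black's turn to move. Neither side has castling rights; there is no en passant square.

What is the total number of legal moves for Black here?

0

Black to move; king on a8.
In check: yes, from the white queen on b7.
Legal moves: none.
Count: 0.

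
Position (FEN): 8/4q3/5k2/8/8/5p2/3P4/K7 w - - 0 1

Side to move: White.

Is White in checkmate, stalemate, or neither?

neither

White to move; white king on a1.
In check: no.
Legal moves for White: Kb2, Ka2, Kb1, d3, d4.
White has 5 legal moves and is not in check → neither.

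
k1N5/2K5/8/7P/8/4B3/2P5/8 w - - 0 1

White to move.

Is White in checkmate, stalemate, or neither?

White to move; white king on c7.
In check: no.
Legal moves for White include: Ne7, Na7, Nd6, Nb6+, Kd8, Kd7, Kd6, Kc6, Kb6, Ba7, Bh6, Bb6, Bg5, Bc5, Bf4, Bd4, Bf2, Bd2, ... (list truncated; more exist).
White has legal moves and is not in check → neither.

neither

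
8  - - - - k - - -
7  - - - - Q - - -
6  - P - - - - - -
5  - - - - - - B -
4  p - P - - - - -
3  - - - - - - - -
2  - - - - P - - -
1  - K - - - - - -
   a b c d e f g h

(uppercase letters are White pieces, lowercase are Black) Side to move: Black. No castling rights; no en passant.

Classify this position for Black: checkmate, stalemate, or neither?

checkmate

Black to move; black king on e8.
In check: yes, from the white queen on e7.
King squares — d7: attacked by Qe7; e7: attacked by Bg5; f7: attacked by Qe7; d8: attacked by Qe7; f8: attacked by Qe7.
Legal moves for Black: none.
In check with no legal moves → checkmate.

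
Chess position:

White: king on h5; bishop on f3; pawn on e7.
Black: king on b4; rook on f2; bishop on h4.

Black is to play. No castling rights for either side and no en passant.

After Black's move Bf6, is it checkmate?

no

After Bf6: white king on h5; in check: no.
White is not in check, so this cannot be checkmate.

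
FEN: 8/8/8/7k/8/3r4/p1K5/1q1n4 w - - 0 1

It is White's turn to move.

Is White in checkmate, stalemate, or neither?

White to move; white king on c2.
In check: yes, from the black queen on b1.
King squares — b1: attacked by Pa2; c1: attacked by Qb1; d1: attacked by Qb1; b2: attacked by Qb1; d2: attacked by Rd3; b3: attacked by Qb1; c3: attacked by Nd1; d3: attacked by Qb1.
Legal moves for White: none.
In check with no legal moves → checkmate.

checkmate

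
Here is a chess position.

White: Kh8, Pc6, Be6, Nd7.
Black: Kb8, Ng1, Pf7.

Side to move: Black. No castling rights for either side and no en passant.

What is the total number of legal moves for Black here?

Black to move; king on b8.
In check: yes, from the white knight on d7.
Legal moves: Kc8, Ka8, Kc7, Ka7.
Count: 4.

4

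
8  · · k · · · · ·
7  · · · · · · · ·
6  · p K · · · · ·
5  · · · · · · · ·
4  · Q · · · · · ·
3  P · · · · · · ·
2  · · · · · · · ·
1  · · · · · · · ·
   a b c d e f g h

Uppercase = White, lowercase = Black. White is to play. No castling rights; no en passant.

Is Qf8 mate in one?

yes

After Qf8: black king on c8; in check: yes, from the white queen on f8.
King squares — b7: attacked by Kc6; c7: attacked by Kc6; d7: attacked by Kc6; b8: attacked by Qf8; d8: attacked by Qf8.
Black has no legal moves → checkmate.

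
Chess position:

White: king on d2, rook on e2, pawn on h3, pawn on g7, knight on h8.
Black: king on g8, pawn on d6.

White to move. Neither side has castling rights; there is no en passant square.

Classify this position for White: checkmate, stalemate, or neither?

neither

White to move; white king on d2.
In check: no.
Legal moves for White include: Nf7, Ng6, Re8+, Re7, Re6, Re5, Re4, Re3, Rh2, Rg2, Rf2, Re1, Ke3, Kd3, Kc3, Kc2, Ke1, Kd1, ... (list truncated; more exist).
White has legal moves and is not in check → neither.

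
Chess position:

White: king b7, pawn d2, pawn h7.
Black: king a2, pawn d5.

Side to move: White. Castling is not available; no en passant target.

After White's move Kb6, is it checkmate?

After Kb6: black king on a2; in check: no.
Black is not in check, so this cannot be checkmate.

no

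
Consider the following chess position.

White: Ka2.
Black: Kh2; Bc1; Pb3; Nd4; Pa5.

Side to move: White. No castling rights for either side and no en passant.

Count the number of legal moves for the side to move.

White to move; king on a2.
In check: yes, from the black pawn on b3.
Legal moves: Kb1, Ka1.
Count: 2.

2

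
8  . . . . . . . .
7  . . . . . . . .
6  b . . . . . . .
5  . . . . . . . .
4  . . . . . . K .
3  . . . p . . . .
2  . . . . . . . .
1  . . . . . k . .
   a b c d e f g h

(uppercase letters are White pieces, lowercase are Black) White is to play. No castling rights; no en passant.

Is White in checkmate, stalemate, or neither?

neither

White to move; white king on g4.
In check: no.
Legal moves for White: Kh5, Kg5, Kf5, Kh4, Kf4, Kh3, Kg3, Kf3.
White has 8 legal moves and is not in check → neither.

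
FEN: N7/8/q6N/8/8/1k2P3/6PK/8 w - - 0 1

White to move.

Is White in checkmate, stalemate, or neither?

neither

White to move; white king on h2.
In check: no.
Legal moves for White: Nc7, Nb6, Ng8, Nf7, Nf5, Ng4, Kh3, Kg3, Kh1, Kg1, e4, g3, g4.
White has 13 legal moves and is not in check → neither.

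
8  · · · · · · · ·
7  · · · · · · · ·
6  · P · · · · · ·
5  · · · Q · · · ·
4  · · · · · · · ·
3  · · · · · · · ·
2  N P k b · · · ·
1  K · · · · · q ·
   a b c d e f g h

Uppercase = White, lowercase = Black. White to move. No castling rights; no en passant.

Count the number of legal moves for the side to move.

1

White to move; king on a1.
In check: yes, from the black queen on g1.
Legal moves: Nc1.
Count: 1.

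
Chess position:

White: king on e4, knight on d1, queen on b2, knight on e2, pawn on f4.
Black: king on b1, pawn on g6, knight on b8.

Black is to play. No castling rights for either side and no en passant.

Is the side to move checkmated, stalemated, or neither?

Black to move; black king on b1.
In check: yes, from the white queen on b2.
King squares — a1: attacked by Qb2; c1: attacked by Qb2; a2: attacked by Qb2; b2: attacked by Nd1; c2: attacked by Qb2.
Legal moves for Black: none.
In check with no legal moves → checkmate.

checkmate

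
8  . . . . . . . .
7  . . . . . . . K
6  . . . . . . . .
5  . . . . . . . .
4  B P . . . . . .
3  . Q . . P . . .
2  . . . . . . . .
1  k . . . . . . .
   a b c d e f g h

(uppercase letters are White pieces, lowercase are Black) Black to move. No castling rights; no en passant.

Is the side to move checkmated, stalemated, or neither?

stalemate

Black to move; black king on a1.
In check: no.
King squares — b1: attacked by Qb3; a2: attacked by Qb3; b2: attacked by Qb3.
Legal moves for Black: none.
Not in check and no legal moves → stalemate.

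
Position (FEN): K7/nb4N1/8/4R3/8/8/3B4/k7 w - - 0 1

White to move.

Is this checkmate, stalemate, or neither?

neither

White to move; white king on a8.
In check: yes, from the black bishop on b7.
King squares — a7: available; b7: available; b8: available.
Legal moves for White: Kb8, Kxb7, Kxa7.
White is in check but has 3 legal moves → neither.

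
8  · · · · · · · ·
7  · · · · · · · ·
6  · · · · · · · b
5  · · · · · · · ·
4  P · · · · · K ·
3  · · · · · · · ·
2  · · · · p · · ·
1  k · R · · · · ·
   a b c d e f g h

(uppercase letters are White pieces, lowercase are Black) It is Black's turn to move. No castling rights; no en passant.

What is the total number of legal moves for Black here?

Black to move; king on a1.
In check: yes, from the white rook on c1.
Legal moves: Kb2, Ka2, Bxc1.
Count: 3.

3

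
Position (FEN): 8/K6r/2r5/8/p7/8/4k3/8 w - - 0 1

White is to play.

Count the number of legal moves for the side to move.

White to move; king on a7.
In check: yes, from the black rook on h7.
Legal moves: Kb8, Ka8.
Count: 2.

2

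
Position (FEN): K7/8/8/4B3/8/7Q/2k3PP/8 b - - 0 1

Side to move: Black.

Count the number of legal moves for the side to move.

Black to move; king on c2.
In check: no.
Legal moves: Kd2, Kd1, Kc1, Kb1.
Count: 4.

4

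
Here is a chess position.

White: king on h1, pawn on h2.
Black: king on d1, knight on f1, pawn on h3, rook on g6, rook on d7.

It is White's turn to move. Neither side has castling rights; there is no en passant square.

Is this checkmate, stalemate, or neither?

stalemate

White to move; white king on h1.
In check: no.
King squares — g1: attacked by Rg6; g2: attacked by Ph3; h2: own pawn.
Legal moves for White: none.
Not in check and no legal moves → stalemate.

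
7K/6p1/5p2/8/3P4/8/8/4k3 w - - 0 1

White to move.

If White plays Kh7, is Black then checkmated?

no

After Kh7: black king on e1; in check: no.
Black is not in check, so this cannot be checkmate.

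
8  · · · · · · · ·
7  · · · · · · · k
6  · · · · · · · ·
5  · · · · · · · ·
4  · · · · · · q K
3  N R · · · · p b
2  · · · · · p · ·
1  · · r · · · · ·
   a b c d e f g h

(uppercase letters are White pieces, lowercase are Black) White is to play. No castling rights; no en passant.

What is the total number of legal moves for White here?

White to move; king on h4.
In check: yes, from the black queen on g4.
Legal moves: none.
Count: 0.

0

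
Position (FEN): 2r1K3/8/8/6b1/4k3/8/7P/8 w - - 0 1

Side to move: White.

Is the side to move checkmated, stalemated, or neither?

White to move; white king on e8.
In check: yes, from the black rook on c8.
Legal moves for White: Kf7, Kd7.
White is in check but has 2 legal moves → neither.

neither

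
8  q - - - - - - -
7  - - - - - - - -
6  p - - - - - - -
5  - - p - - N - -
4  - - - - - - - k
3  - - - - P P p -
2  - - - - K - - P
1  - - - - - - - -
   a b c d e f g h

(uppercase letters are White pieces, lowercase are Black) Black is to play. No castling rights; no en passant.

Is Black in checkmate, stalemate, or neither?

Black to move; black king on h4.
In check: yes, from the white knight on f5.
Legal moves for Black: Kh5, Kg5, Kh3.
Black is in check but has 3 legal moves → neither.

neither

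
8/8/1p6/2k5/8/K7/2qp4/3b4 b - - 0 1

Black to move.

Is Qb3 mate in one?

yes

After Qb3: white king on a3; in check: yes, from the black queen on b3.
King squares — a2: attacked by Qb3; b2: attacked by Qb3; b3: attacked by Bd1; a4: attacked by Qb3; b4: attacked by Qb3.
White has no legal moves → checkmate.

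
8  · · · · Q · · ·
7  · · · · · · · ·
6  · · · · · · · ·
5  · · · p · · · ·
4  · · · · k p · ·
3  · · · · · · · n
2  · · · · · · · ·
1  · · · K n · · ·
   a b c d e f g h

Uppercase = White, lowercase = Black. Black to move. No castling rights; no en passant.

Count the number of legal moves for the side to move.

4

Black to move; king on e4.
In check: yes, from the white queen on e8.
Legal moves: Kf5, Kd4, Kf3, Kd3.
Count: 4.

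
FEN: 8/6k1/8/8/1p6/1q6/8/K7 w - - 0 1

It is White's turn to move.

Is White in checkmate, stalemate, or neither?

stalemate

White to move; white king on a1.
In check: no.
King squares — b1: attacked by Qb3; a2: attacked by Qb3; b2: attacked by Qb3.
Legal moves for White: none.
Not in check and no legal moves → stalemate.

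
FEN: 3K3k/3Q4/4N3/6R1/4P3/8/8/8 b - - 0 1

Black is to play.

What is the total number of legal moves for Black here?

Black to move; king on h8.
In check: no.
Legal moves: none.
Count: 0.

0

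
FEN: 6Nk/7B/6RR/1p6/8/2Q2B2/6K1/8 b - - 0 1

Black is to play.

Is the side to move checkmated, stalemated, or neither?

checkmate

Black to move; black king on h8.
In check: yes, from the white queen on c3.
King squares — g7: attacked by Qc3; h7: attacked by Rh6; g8: attacked by Rg6.
Legal moves for Black: none.
In check with no legal moves → checkmate.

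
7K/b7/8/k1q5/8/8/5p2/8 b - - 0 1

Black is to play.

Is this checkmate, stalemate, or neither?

neither

Black to move; black king on a5.
In check: no.
Legal moves for Black include: Bb8, Bb6, Qf8+, Qc8+, Qe7, Qc7, Qd6, Qc6, Qb6, Qh5+, Qg5, Qf5, Qe5+, Qd5, Qb5, Qd4+, Qc4, Qb4, ... (list truncated; more exist).
Black has legal moves and is not in check → neither.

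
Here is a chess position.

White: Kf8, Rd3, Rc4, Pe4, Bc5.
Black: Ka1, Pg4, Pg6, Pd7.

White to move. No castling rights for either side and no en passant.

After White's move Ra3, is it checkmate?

After Ra3: black king on a1; in check: yes, from the white rook on a3.
Black has 2 legal replies: Kb2, Kb1.
In check but a legal move exists → not checkmate.

no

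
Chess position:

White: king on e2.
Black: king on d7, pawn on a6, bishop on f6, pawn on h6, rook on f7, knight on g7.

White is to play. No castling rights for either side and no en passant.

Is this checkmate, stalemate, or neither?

neither

White to move; white king on e2.
In check: no.
Legal moves for White: Kf3, Ke3, Kd3, Kf2, Kd2, Kf1, Ke1, Kd1.
White has 8 legal moves and is not in check → neither.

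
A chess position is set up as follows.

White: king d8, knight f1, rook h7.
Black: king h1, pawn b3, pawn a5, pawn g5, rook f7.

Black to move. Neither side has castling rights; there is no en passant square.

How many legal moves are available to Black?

3

Black to move; king on h1.
In check: yes, from the white rook on h7.
Legal moves: Kg2, Kg1, Rxh7.
Count: 3.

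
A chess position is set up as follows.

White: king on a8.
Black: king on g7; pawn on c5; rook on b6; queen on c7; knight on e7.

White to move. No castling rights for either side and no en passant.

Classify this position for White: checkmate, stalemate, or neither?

stalemate

White to move; white king on a8.
In check: no.
King squares — a7: attacked by Qc7; b7: attacked by Rb6; b8: attacked by Rb6.
Legal moves for White: none.
Not in check and no legal moves → stalemate.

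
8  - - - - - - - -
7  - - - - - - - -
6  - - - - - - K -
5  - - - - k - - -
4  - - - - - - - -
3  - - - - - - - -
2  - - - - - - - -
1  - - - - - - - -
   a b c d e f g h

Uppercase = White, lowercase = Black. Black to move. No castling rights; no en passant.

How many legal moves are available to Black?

Black to move; king on e5.
In check: no.
Legal moves: Ke6, Kd6, Kd5, Kf4, Ke4, Kd4.
Count: 6.

6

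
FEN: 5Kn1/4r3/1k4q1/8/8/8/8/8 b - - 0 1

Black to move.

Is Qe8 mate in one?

After Qe8: white king on f8; in check: yes, from the black queen on e8.
King squares — e7: attacked by Qe8; f7: attacked by Re7; g7: attacked by Re7; e8: attacked by Re7; g8: attacked by Qe8.
White has no legal moves → checkmate.

yes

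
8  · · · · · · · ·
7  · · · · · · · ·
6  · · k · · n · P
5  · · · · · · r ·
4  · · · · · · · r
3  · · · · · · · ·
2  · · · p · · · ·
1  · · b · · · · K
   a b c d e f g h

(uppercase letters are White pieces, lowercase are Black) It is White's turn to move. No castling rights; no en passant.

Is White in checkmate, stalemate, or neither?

checkmate

White to move; white king on h1.
In check: yes, from the black rook on h4.
King squares — g1: attacked by Rg5; g2: attacked by Rg5; h2: attacked by Rh4.
Legal moves for White: none.
In check with no legal moves → checkmate.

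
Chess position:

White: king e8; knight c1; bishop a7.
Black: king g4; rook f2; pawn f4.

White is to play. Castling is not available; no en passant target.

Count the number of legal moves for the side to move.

White to move; king on e8.
In check: no.
Legal moves: Kf8, Kd8, Kf7, Ke7, Kd7, Bb8, Bb6, Bc5, Bd4, Be3, Bxf2, Nd3, Nb3, Ne2, Na2.
Count: 15.

15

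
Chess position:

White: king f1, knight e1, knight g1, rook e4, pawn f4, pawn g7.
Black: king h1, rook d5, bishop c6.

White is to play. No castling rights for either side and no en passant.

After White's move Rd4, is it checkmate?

no

After Rd4: black king on h1; in check: no.
Black is not in check, so this cannot be checkmate.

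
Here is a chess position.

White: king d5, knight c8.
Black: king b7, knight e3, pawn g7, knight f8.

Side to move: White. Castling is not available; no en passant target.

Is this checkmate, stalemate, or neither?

White to move; white king on d5.
In check: yes, from the black knight on e3.
Legal moves for White: Kd6, Ke5, Kc5, Ke4, Kd4.
White is in check but has 5 legal moves → neither.

neither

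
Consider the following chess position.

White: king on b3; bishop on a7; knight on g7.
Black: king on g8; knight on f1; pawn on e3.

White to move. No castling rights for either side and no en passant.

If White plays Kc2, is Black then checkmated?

no

After Kc2: black king on g8; in check: no.
Black is not in check, so this cannot be checkmate.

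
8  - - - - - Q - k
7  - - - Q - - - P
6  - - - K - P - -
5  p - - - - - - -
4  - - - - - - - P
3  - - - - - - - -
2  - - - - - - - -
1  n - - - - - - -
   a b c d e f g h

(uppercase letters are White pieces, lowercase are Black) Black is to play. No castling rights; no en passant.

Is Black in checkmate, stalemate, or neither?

checkmate

Black to move; black king on h8.
In check: yes, from the white queen on f8.
King squares — g7: attacked by Pf6; h7: attacked by Qd7; g8: attacked by Ph7.
Legal moves for Black: none.
In check with no legal moves → checkmate.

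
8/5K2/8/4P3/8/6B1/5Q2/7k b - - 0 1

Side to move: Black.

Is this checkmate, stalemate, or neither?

stalemate

Black to move; black king on h1.
In check: no.
King squares — g1: attacked by Qf2; g2: attacked by Qf2; h2: attacked by Qf2.
Legal moves for Black: none.
Not in check and no legal moves → stalemate.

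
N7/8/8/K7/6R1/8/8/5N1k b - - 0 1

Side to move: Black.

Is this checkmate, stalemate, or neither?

stalemate

Black to move; black king on h1.
In check: no.
King squares — g1: attacked by Rg4; g2: attacked by Rg4; h2: attacked by Nf1.
Legal moves for Black: none.
Not in check and no legal moves → stalemate.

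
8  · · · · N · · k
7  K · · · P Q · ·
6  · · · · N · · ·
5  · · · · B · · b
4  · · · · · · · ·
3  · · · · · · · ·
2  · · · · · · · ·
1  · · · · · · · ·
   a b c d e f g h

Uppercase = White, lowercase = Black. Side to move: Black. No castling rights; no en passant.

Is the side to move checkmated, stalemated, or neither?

Black to move; black king on h8.
In check: yes, from the white bishop on e5.
King squares — g7: attacked by Be5; h7: attacked by Qf7; g8: attacked by Qf7.
Legal moves for Black: none.
In check with no legal moves → checkmate.

checkmate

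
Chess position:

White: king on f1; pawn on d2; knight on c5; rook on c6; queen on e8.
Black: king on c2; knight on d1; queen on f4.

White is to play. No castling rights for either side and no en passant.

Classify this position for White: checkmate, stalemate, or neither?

White to move; white king on f1.
In check: yes, from the black queen on f4.
Legal moves for White: Kg2, Ke2, Kg1, Ke1.
White is in check but has 4 legal moves → neither.

neither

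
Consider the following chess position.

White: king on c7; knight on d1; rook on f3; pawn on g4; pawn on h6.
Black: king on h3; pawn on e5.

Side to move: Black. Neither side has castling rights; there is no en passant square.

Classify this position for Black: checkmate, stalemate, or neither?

Black to move; black king on h3.
In check: yes, from the white rook on f3.
Legal moves for Black: Kh4, Kxg4, Kh2, Kg2.
Black is in check but has 4 legal moves → neither.

neither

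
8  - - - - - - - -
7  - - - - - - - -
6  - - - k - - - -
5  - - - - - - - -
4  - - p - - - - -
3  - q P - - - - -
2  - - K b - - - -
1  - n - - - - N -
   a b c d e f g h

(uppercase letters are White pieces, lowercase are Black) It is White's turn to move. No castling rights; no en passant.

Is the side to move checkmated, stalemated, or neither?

White to move; white king on c2.
In check: yes, from the black queen on b3.
King squares — b1: attacked by Qb3; c1: attacked by Bd2; d1: attacked by Qb3; b2: attacked by Qb3; d2: attacked by Nb1; b3: attacked by Pc4; c3: own pawn; d3: attacked by Pc4.
Legal moves for White: none.
In check with no legal moves → checkmate.

checkmate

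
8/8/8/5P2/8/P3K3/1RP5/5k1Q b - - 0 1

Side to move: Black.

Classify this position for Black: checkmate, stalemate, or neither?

Black to move; black king on f1.
In check: yes, from the white queen on h1.
King squares — e1: attacked by Qh1; g1: attacked by Qh1; e2: attacked by Ke3; f2: attacked by Ke3; g2: attacked by Qh1.
Legal moves for Black: none.
In check with no legal moves → checkmate.

checkmate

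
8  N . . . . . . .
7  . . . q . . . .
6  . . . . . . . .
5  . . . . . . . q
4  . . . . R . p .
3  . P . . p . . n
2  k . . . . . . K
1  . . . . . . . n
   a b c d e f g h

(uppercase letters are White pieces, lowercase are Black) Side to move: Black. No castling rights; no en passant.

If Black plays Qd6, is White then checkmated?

After Qd6: white king on h2; in check: yes, from the black queen on d6.
White has 4 legal replies: Kg2, Kxh1, Re5, Rf4.
In check but a legal move exists → not checkmate.

no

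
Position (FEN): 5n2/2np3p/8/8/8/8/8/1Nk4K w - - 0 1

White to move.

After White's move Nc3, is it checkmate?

no

After Nc3: black king on c1; in check: no.
Black is not in check, so this cannot be checkmate.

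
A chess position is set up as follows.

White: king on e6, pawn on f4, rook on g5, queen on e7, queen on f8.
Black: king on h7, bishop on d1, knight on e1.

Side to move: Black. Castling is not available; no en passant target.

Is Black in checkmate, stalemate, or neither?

checkmate

Black to move; black king on h7.
In check: yes, from the white queen on e7.
King squares — g6: attacked by Rg5; h6: attacked by Qf8; g7: attacked by Rg5; g8: attacked by Rg5; h8: attacked by Qf8.
Legal moves for Black: none.
In check with no legal moves → checkmate.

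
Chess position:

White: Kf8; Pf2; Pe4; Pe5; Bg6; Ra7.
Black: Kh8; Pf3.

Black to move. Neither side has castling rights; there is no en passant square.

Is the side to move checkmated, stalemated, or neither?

stalemate

Black to move; black king on h8.
In check: no.
King squares — g7: attacked by Ra7; h7: attacked by Bg6; g8: attacked by Kf8.
Legal moves for Black: none.
Not in check and no legal moves → stalemate.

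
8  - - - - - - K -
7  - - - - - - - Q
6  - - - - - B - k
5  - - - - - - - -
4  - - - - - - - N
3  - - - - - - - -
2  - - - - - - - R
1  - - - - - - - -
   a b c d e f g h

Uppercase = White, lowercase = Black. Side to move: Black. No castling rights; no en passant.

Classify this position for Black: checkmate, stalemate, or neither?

Black to move; black king on h6.
In check: yes, from the white queen on h7.
King squares — g5: attacked by Bf6; h5: attacked by Qh7; g6: attacked by Nh4; g7: attacked by Bf6; h7: attacked by Kg8.
Legal moves for Black: none.
In check with no legal moves → checkmate.

checkmate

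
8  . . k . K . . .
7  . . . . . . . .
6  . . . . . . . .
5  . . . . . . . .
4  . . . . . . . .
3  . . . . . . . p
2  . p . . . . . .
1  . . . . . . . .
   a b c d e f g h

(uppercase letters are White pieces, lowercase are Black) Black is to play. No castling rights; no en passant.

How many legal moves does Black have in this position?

8

Black to move; king on c8.
In check: no.
Legal moves: Kb8, Kc7, Kb7, h2, b1=Q, b1=R, b1=B, b1=N.
Count: 8.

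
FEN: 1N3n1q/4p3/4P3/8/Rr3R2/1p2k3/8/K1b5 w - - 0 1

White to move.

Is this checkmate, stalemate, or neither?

neither

White to move; white king on a1.
In check: yes, from the black queen on h8.
King squares — b1: available; a2: attacked by Pb3; b2: attacked by Bc1.
Legal moves for White: Kb1, Rf6, Rd4.
White is in check but has 3 legal moves → neither.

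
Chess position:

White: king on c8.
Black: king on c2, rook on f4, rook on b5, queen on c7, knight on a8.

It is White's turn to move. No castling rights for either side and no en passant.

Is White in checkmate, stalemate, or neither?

checkmate

White to move; white king on c8.
In check: yes, from the black queen on c7.
King squares — b7: attacked by Rb5; c7: attacked by Na8; d7: attacked by Qc7; b8: attacked by Rb5; d8: attacked by Qc7.
Legal moves for White: none.
In check with no legal moves → checkmate.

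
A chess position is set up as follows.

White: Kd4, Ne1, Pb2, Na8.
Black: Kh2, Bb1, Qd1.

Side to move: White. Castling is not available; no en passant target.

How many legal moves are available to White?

6

White to move; king on d4.
In check: yes, from the black queen on d1.
Legal moves: Ke5, Kc5, Kc4, Ke3, Kc3, Nd3.
Count: 6.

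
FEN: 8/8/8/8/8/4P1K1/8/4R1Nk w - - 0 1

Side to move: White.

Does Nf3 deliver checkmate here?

After Nf3: black king on h1; in check: yes, from the white rook on e1.
King squares — g1: attacked by Re1; g2: attacked by Kg3; h2: attacked by Nf3.
Black has no legal moves → checkmate.

yes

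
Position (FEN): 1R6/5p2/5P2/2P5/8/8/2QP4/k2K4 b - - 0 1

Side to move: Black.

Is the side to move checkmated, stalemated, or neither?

Black to move; black king on a1.
In check: no.
King squares — b1: attacked by Qc2; a2: attacked by Qc2; b2: attacked by Qc2.
Legal moves for Black: none.
Not in check and no legal moves → stalemate.

stalemate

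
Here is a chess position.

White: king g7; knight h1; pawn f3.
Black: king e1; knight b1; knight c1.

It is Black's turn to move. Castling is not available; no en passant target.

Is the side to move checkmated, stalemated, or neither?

Black to move; black king on e1.
In check: no.
Legal moves for Black: Ke2, Kd2, Kf1, Kd1, Nd3, Nb3, Ne2, Na2, Nc3, Na3, Nd2.
Black has 11 legal moves and is not in check → neither.

neither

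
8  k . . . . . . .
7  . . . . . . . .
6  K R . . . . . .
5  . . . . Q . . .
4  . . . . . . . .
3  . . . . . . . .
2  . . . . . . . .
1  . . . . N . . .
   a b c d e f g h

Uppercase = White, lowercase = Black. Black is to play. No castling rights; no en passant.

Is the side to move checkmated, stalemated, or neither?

stalemate

Black to move; black king on a8.
In check: no.
King squares — a7: attacked by Ka6; b7: attacked by Ka6; b8: attacked by Qe5.
Legal moves for Black: none.
Not in check and no legal moves → stalemate.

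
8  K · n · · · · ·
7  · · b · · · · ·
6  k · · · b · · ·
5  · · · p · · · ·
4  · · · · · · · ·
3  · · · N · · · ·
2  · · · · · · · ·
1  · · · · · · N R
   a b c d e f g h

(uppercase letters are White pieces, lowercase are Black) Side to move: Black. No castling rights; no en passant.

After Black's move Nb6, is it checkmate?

yes

After Nb6: white king on a8; in check: yes, from the black knight on b6.
King squares — a7: attacked by Ka6; b7: attacked by Ka6; b8: attacked by Bc7.
White has no legal moves → checkmate.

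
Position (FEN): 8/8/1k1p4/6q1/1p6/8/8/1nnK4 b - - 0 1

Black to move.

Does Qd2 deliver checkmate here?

yes

After Qd2: white king on d1; in check: yes, from the black queen on d2.
King squares — c1: attacked by Qd2; e1: attacked by Qd2; c2: attacked by Qd2; d2: attacked by Nb1; e2: attacked by Nc1.
White has no legal moves → checkmate.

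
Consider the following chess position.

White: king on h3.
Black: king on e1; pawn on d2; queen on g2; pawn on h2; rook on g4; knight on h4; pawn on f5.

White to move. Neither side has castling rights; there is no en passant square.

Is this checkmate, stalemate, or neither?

checkmate

White to move; white king on h3.
In check: yes, from the black queen on g2.
King squares — g2: attacked by Rg4; h2: attacked by Qg2; g3: attacked by Qg2; g4: attacked by Qg2; h4: attacked by Rg4.
Legal moves for White: none.
In check with no legal moves → checkmate.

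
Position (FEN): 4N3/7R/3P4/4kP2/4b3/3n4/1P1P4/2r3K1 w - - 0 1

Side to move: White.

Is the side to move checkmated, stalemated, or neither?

neither

White to move; white king on g1.
In check: yes, from the black rook on c1.
Legal moves for White: Kh2.
White is in check but has 1 legal move → neither.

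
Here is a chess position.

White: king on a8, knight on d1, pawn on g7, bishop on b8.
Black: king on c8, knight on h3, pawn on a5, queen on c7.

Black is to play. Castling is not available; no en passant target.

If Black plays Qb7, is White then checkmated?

After Qb7: white king on a8; in check: yes, from the black queen on b7.
King squares — a7: attacked by Qb7; b7: attacked by Kc8; b8: own bishop.
White has no legal moves → checkmate.

yes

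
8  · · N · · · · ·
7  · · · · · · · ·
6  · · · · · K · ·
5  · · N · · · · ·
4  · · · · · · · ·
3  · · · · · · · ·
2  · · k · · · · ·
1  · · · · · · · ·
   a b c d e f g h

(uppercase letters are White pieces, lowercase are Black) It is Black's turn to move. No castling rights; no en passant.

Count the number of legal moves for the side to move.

6

Black to move; king on c2.
In check: no.
Legal moves: Kc3, Kd2, Kb2, Kd1, Kc1, Kb1.
Count: 6.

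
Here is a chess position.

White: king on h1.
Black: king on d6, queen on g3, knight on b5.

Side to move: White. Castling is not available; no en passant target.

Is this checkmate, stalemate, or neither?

White to move; white king on h1.
In check: no.
King squares — g1: attacked by Qg3; g2: attacked by Qg3; h2: attacked by Qg3.
Legal moves for White: none.
Not in check and no legal moves → stalemate.

stalemate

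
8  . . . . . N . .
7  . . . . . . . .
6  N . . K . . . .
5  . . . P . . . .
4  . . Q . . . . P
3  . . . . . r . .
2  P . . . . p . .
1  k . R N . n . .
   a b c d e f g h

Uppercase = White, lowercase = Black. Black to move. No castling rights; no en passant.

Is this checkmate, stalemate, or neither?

Black to move; black king on a1.
In check: yes, from the white rook on c1.
King squares — b1: attacked by Rc1; a2: attacked by Qc4; b2: attacked by Nd1.
Legal moves for Black: none.
In check with no legal moves → checkmate.

checkmate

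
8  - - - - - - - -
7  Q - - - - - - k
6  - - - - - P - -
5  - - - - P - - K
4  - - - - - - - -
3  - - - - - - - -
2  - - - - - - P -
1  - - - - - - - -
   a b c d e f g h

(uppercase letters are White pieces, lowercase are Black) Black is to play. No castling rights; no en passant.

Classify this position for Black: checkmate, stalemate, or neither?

Black to move; black king on h7.
In check: yes, from the white queen on a7.
King squares — g6: attacked by Kh5; h6: attacked by Kh5; g7: attacked by Pf6; g8: available; h8: available.
Legal moves for Black: Kh8, Kg8.
Black is in check but has 2 legal moves → neither.

neither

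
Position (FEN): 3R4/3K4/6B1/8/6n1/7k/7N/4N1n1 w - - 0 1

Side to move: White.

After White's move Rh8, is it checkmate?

After Rh8: black king on h3; in check: yes, from the white rook on h8.
Black has 2 legal replies: Kg3, Nh6.
In check but a legal move exists → not checkmate.

no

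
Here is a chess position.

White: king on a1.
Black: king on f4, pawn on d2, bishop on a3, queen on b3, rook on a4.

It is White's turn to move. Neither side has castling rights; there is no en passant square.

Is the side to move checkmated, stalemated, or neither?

White to move; white king on a1.
In check: no.
King squares — b1: attacked by Qb3; a2: attacked by Qb3; b2: attacked by Ba3.
Legal moves for White: none.
Not in check and no legal moves → stalemate.

stalemate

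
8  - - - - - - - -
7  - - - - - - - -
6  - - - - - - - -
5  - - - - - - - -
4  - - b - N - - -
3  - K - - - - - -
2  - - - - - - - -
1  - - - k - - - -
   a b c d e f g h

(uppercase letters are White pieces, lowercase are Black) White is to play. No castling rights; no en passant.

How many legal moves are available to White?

6

White to move; king on b3.
In check: yes, from the black bishop on c4.
Legal moves: Kxc4, Kb4, Ka4, Kc3, Ka3, Kb2.
Count: 6.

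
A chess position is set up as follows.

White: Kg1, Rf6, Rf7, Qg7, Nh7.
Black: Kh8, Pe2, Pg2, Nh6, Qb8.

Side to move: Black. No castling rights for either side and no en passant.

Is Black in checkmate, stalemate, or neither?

checkmate

Black to move; black king on h8.
In check: yes, from the white queen on g7.
King squares — g7: attacked by Rf7; h7: attacked by Qg7; g8: attacked by Qg7.
Legal moves for Black: none.
In check with no legal moves → checkmate.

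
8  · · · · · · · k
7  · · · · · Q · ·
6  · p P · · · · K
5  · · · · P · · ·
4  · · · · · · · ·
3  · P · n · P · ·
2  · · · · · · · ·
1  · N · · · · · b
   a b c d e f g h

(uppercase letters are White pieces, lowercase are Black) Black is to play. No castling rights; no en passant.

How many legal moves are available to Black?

11

Black to move; king on h8.
In check: no.
Legal moves: Nxe5, Nc5, Nf4, Nb4, Nf2, Nb2, Ne1, Nc1, Bxf3, Bg2, b5.
Count: 11.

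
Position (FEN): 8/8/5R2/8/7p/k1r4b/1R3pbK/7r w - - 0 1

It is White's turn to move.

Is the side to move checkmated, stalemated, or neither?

checkmate

White to move; white king on h2.
In check: yes, from the black rook on h1.
King squares — g1: attacked by Rh1; h1: attacked by Bg2; g2: attacked by Bh3; g3: attacked by Rc3; h3: attacked by Rh1.
Legal moves for White: none.
In check with no legal moves → checkmate.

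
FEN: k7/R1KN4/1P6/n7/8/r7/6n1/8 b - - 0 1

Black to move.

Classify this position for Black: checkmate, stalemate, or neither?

Black to move; black king on a8.
In check: yes, from the white rook on a7.
King squares — a7: attacked by Pb6; b7: attacked by Ra7; b8: attacked by Kc7.
Legal moves for Black: none.
In check with no legal moves → checkmate.

checkmate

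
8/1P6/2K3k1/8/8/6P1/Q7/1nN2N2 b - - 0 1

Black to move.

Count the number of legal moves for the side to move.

Black to move; king on g6.
In check: no.
Legal moves: Kh7, Kg7, Kh6, Kf6, Kh5, Kg5, Kf5, Nc3, Na3, Nd2.
Count: 10.

10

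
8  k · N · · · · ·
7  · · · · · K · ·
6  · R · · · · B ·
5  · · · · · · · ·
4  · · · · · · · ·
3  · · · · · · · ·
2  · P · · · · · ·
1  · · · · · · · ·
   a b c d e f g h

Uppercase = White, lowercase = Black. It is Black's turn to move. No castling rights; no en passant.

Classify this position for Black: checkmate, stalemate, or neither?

Black to move; black king on a8.
In check: no.
King squares — a7: attacked by Nc8; b7: attacked by Rb6; b8: attacked by Rb6.
Legal moves for Black: none.
Not in check and no legal moves → stalemate.

stalemate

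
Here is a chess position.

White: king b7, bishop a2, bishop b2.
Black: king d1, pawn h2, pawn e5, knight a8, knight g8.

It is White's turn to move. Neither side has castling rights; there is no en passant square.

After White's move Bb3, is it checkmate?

no

After Bb3: black king on d1; in check: yes, from the white bishop on b3.
Black has 3 legal replies: Ke2, Kd2, Ke1.
In check but a legal move exists → not checkmate.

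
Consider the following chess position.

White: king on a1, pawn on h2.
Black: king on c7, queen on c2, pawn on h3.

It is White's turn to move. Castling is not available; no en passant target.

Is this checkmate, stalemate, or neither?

stalemate

White to move; white king on a1.
In check: no.
King squares — b1: attacked by Qc2; a2: attacked by Qc2; b2: attacked by Qc2.
Legal moves for White: none.
Not in check and no legal moves → stalemate.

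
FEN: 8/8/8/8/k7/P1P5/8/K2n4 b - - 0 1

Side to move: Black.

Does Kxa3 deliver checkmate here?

no

After Kxa3: white king on a1; in check: no.
White is not in check, so this cannot be checkmate.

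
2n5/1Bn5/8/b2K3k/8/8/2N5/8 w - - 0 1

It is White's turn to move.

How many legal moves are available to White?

White to move; king on d5.
In check: yes, from the black knight on c7.
Legal moves: Kc6, Ke5, Kc5, Ke4, Kd4, Kc4.
Count: 6.

6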